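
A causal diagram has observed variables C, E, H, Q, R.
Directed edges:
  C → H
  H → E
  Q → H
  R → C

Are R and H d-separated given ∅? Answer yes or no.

No — R and H are d-connected given ∅.

Bayes-Ball from R | ∅ reaches {C,E,H}.
H ∈ reach(R|∅) ⇒ R ⊥̸ H | ∅.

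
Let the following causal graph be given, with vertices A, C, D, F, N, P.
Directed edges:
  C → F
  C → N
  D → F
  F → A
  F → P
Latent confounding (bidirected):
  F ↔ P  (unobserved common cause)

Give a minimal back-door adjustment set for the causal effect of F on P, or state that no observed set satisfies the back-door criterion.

F→P: no observed back-door set.

desc(F)\{F}={A,P}; candidates ⊆ {C,D,N}.
F↔P: latent back-door arc(s) into F.
size 0: {}; under {} F still reaches {C,D,N,P} ∋ P.
size 1: {C}, {D}, {N}; under {C} F still reaches {D,P} ∋ P.
size 2: {C,D}, {C,N}, {D,N}; under {C,D} F still reaches {P} ∋ P.
F↔P cannot be blocked by any observed set — no back-door set.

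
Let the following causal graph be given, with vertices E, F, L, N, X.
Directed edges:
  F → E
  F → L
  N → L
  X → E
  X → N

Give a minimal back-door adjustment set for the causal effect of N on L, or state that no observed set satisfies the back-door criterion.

N→L: minimal back-door set ∅.

desc(N)\{N}={L}; candidates ⊆ {E,F,X}.
∅: N⊥L given ∅ in G with N→· removed — back-door holds.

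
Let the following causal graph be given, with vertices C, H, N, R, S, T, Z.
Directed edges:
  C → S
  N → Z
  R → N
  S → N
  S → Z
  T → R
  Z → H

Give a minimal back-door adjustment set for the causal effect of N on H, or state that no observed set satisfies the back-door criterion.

desc(N)\{N}={H,Z}; candidates ⊆ {C,R,S,T}.
size 0: {}; under {} N still reaches {C,H,R,S,T,Z} ∋ H.
{S}: N⊥H given {S} in G with N→· removed — back-door holds.

N→H: minimal back-door set {S}.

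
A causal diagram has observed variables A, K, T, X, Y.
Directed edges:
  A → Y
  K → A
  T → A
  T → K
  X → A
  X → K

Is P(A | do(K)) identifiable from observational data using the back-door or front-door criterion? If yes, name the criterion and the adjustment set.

P(A|do(K)): backdoor, adjust for {T, X}.

desc(K)\{K}={A,Y}; candidates ⊆ {T,X}.
size 0: {}; under {} K still reaches {A,T,X,Y} ∋ A.
size 1: {T}, {X}; under {T} K still reaches {A,X,Y} ∋ A.
{T,X}: K⊥A given {T,X} in G with K→· removed — back-door holds.
P(A|do(K)) = Σ_{T,X} P(A|K,T,X)·P(T,X).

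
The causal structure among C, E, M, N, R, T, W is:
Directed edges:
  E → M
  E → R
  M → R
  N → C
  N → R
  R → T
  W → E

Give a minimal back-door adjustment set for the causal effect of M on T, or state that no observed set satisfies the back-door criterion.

desc(M)\{M}={R,T}; candidates ⊆ {C,E,N,W}.
size 0: {}; under {} M still reaches {E,R,T,W} ∋ T.
{E}: M⊥T given {E} in G with M→· removed — back-door holds.

M→T: minimal back-door set {E}.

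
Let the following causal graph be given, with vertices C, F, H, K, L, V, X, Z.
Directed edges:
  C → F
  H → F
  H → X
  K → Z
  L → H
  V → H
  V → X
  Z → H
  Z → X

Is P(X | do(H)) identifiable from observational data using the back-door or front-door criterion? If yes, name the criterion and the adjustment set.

desc(H)\{H}={F,X}; candidates ⊆ {C,K,L,V,Z}.
size 0: {}; under {} H still reaches {K,L,V,X,Z} ∋ X.
size 1: {C}, {K}, {L} …(+2); under {C} H still reaches {K,L,V,X,Z} ∋ X.
{V,Z}: H⊥X given {V,Z} in G with H→· removed — back-door holds.
P(X|do(H)) = Σ_{V,Z} P(X|H,V,Z)·P(V,Z).

P(X|do(H)): backdoor, adjust for {V, Z}.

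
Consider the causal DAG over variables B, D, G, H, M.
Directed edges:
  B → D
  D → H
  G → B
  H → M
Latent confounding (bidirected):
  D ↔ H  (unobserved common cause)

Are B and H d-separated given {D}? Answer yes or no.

Bayes-Ball from B | {D} reaches {G,H,M}.
H ∈ reach(B|{D}) ⇒ B ⊥̸ H | {D}.

No — B and H are d-connected given {D}.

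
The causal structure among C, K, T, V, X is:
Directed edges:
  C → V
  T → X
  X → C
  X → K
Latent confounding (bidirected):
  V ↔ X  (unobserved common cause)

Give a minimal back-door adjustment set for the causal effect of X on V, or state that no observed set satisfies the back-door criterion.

X→V: no observed back-door set.

desc(X)\{X}={C,K,V}; candidates ⊆ {T}.
X↔V: latent back-door arc(s) into X.
size 0: {}; under {} X still reaches {T,V} ∋ V.
size 1: {T}; under {T} X still reaches {V} ∋ V.
X↔V cannot be blocked by any observed set — no back-door set.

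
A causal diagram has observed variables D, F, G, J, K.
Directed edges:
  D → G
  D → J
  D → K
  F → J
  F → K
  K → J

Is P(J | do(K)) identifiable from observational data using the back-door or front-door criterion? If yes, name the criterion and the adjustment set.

P(J|do(K)): backdoor, adjust for {D, F}.

desc(K)\{K}={J}; candidates ⊆ {D,F,G}.
size 0: {}; under {} K still reaches {D,F,G,J} ∋ J.
size 1: {D}, {F}, {G}; under {D} K still reaches {F,J} ∋ J.
{D,F}: K⊥J given {D,F} in G with K→· removed — back-door holds.
P(J|do(K)) = Σ_{D,F} P(J|K,D,F)·P(D,F).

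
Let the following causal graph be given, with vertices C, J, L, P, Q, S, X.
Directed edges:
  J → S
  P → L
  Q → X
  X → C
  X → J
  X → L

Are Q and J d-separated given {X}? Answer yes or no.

Bayes-Ball from Q | {X} reaches ∅.
J ∉ reach(Q|{X}) ⇒ Q ⊥ J | {X}.

Yes — Q ⊥ J | {X}.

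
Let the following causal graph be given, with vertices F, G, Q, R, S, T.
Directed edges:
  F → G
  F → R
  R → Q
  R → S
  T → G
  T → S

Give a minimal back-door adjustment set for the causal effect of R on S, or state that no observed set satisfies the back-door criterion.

desc(R)\{R}={Q,S}; candidates ⊆ {F,G,T}.
∅: R⊥S given ∅ in G with R→· removed — back-door holds.

R→S: minimal back-door set ∅.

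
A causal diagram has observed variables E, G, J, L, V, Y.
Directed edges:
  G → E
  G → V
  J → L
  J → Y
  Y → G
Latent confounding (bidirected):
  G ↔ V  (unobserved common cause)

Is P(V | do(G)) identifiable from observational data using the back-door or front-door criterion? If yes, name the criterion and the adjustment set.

desc(G)\{G}={E,V}; candidates ⊆ {J,L,Y}.
G↔V: latent back-door arc(s) into G.
size 0: {}; under {} G still reaches {J,L,V,Y} ∋ V.
size 1: {J}, {L}, {Y}; under {J} G still reaches {V,Y} ∋ V.
size 2: {J,L}, {J,Y}, {L,Y}; under {J,L} G still reaches {V,Y} ∋ V.
G↔V cannot be blocked by any observed set — no back-door set.
No mediator lies on a directed G→…→V path.
Neither criterion identifies P(V|do(G)) in this graph.

P(V|do(G)): not identifiable (no BD/FD set).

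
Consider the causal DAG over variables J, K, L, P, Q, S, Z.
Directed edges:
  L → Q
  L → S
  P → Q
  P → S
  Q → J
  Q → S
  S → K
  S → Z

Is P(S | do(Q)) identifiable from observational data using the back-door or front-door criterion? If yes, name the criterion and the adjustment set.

desc(Q)\{Q}={J,K,S,Z}; candidates ⊆ {L,P}.
size 0: {}; under {} Q still reaches {K,L,P,S,Z} ∋ S.
size 1: {L}, {P}; under {L} Q still reaches {K,P,S,Z} ∋ S.
{L,P}: Q⊥S given {L,P} in G with Q→· removed — back-door holds.
P(S|do(Q)) = Σ_{L,P} P(S|Q,L,P)·P(L,P).

P(S|do(Q)): backdoor, adjust for {L, P}.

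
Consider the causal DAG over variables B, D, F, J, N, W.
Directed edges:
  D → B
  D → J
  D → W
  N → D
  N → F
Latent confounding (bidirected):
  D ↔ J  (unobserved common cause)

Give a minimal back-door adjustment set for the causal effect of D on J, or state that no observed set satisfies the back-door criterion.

desc(D)\{D}={B,J,W}; candidates ⊆ {F,N}.
D↔J: latent back-door arc(s) into D.
size 0: {}; under {} D still reaches {F,J,N} ∋ J.
size 1: {F}, {N}; under {F} D still reaches {J,N} ∋ J.
size 2: {F,N}; under {F,N} D still reaches {J} ∋ J.
D↔J cannot be blocked by any observed set — no back-door set.

D→J: no observed back-door set.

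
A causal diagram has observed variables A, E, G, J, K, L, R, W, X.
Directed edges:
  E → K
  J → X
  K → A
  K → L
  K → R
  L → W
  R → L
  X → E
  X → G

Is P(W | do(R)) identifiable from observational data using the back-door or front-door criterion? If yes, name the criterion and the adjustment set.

desc(R)\{R}={L,W}; candidates ⊆ {A,E,G,J,K,X}.
size 0: {}; under {} R still reaches {A,E,G,J,K,L,W,X} ∋ W.
{K}: R⊥W given {K} in G with R→· removed — back-door holds.
P(W|do(R)) = Σ_{K} P(W|R,K)·P(K).

P(W|do(R)): backdoor, adjust for {K}.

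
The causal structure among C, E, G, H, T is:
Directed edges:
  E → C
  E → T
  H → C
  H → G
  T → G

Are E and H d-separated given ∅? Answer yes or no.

Bayes-Ball from E | ∅ reaches {C,G,T}.
H ∉ reach(E|∅) ⇒ E ⊥ H | ∅.

Yes — E ⊥ H | ∅.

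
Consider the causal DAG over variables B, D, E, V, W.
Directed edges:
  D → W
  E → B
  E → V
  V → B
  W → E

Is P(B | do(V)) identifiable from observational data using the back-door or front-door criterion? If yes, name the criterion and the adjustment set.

desc(V)\{V}={B}; candidates ⊆ {D,E,W}.
size 0: {}; under {} V still reaches {B,D,E,W} ∋ B.
{E}: V⊥B given {E} in G with V→· removed — back-door holds.
P(B|do(V)) = Σ_{E} P(B|V,E)·P(E).

P(B|do(V)): backdoor, adjust for {E}.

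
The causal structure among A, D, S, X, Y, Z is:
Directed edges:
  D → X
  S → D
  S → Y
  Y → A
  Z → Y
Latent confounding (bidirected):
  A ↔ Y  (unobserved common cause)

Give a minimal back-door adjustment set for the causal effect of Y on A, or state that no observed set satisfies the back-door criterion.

Y→A: no observed back-door set.

desc(Y)\{Y}={A}; candidates ⊆ {D,S,X,Z}.
Y↔A: latent back-door arc(s) into Y.
size 0: {}; under {} Y still reaches {A,D,S,X,Z} ∋ A.
size 1: {D}, {S}, {X} …(+1); under {D} Y still reaches {A,S,Z} ∋ A.
size 2: {D,S}, {D,X}, {D,Z} …(+3); under {D,S} Y still reaches {A,Z} ∋ A.
Y↔A cannot be blocked by any observed set — no back-door set.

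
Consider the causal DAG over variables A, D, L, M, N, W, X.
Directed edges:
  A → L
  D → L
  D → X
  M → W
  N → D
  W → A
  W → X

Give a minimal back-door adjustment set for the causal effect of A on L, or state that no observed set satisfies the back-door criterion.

desc(A)\{A}={L}; candidates ⊆ {D,M,N,W,X}.
∅: A⊥L given ∅ in G with A→· removed — back-door holds.

A→L: minimal back-door set ∅.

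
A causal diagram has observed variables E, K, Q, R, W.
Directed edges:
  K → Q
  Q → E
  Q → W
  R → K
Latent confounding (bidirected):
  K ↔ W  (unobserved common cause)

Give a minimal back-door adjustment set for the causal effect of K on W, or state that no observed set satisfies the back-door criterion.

desc(K)\{K}={E,Q,W}; candidates ⊆ {R}.
K↔W: latent back-door arc(s) into K.
size 0: {}; under {} K still reaches {R,W} ∋ W.
size 1: {R}; under {R} K still reaches {W} ∋ W.
K↔W cannot be blocked by any observed set — no back-door set.

K→W: no observed back-door set.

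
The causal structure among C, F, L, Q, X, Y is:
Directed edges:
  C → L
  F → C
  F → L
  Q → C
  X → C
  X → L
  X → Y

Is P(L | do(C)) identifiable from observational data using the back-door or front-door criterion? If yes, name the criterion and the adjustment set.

P(L|do(C)): backdoor, adjust for {F, X}.

desc(C)\{C}={L}; candidates ⊆ {F,Q,X,Y}.
size 0: {}; under {} C still reaches {F,L,Q,X,Y} ∋ L.
size 1: {F}, {Q}, {X} …(+1); under {F} C still reaches {L,Q,X,Y} ∋ L.
{F,X}: C⊥L given {F,X} in G with C→· removed — back-door holds.
P(L|do(C)) = Σ_{F,X} P(L|C,F,X)·P(F,X).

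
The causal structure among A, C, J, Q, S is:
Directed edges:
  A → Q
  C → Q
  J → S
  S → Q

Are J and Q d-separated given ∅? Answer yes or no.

No — J and Q are d-connected given ∅.

Bayes-Ball from J | ∅ reaches {Q,S}.
Q ∈ reach(J|∅) ⇒ J ⊥̸ Q | ∅.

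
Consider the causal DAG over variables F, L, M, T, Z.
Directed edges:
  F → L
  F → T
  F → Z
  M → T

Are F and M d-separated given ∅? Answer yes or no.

Bayes-Ball from F | ∅ reaches {L,T,Z}.
M ∉ reach(F|∅) ⇒ F ⊥ M | ∅.

Yes — F ⊥ M | ∅.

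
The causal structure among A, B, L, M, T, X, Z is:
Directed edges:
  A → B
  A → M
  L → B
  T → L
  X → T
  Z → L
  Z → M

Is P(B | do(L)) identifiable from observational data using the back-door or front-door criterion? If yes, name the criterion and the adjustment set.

P(B|do(L)): backdoor, adjust for ∅.

desc(L)\{L}={B}; candidates ⊆ {A,M,T,X,Z}.
∅: L⊥B given ∅ in G with L→· removed — back-door holds.
P(B|do(L)) = P(B|L) — no adjustment needed.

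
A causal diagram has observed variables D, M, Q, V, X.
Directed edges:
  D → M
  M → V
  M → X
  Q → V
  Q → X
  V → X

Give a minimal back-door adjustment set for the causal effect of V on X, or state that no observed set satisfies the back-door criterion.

desc(V)\{V}={X}; candidates ⊆ {D,M,Q}.
size 0: {}; under {} V still reaches {D,M,Q,X} ∋ X.
size 1: {D}, {M}, {Q}; under {D} V still reaches {M,Q,X} ∋ X.
{M,Q}: V⊥X given {M,Q} in G with V→· removed — back-door holds.

V→X: minimal back-door set {M, Q}.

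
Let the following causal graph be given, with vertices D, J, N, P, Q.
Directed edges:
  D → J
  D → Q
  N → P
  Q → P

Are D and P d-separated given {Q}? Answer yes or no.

Bayes-Ball from D | {Q} reaches {J}.
P ∉ reach(D|{Q}) ⇒ D ⊥ P | {Q}.

Yes — D ⊥ P | {Q}.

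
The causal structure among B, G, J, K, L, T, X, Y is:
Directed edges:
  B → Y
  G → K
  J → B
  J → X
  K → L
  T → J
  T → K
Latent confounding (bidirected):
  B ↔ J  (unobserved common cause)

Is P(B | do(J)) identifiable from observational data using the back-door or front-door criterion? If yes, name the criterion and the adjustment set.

desc(J)\{J}={B,X,Y}; candidates ⊆ {G,K,L,T}.
J↔B: latent back-door arc(s) into J.
size 0: {}; under {} J still reaches {B,K,L,T,Y} ∋ B.
size 1: {G}, {K}, {L} …(+1); under {G} J still reaches {B,K,L,T,Y} ∋ B.
size 2: {G,K}, {G,L}, {G,T} …(+3); under {G,K} J still reaches {B,T,Y} ∋ B.
J↔B cannot be blocked by any observed set — no back-door set.
No mediator lies on a directed J→…→B path.
Neither criterion identifies P(B|do(J)) in this graph.

P(B|do(J)): not identifiable (no BD/FD set).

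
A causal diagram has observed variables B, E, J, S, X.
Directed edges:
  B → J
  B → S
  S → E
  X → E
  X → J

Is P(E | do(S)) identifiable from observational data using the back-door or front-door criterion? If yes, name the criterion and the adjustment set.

desc(S)\{S}={E}; candidates ⊆ {B,J,X}.
∅: S⊥E given ∅ in G with S→· removed — back-door holds.
P(E|do(S)) = P(E|S) — no adjustment needed.

P(E|do(S)): backdoor, adjust for ∅.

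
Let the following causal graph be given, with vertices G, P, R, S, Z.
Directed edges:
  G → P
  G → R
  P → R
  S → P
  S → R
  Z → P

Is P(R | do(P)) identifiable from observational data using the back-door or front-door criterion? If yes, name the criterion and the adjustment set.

P(R|do(P)): backdoor, adjust for {G, S}.

desc(P)\{P}={R}; candidates ⊆ {G,S,Z}.
size 0: {}; under {} P still reaches {G,R,S,Z} ∋ R.
size 1: {G}, {S}, {Z}; under {G} P still reaches {R,S,Z} ∋ R.
{G,S}: P⊥R given {G,S} in G with P→· removed — back-door holds.
P(R|do(P)) = Σ_{G,S} P(R|P,G,S)·P(G,S).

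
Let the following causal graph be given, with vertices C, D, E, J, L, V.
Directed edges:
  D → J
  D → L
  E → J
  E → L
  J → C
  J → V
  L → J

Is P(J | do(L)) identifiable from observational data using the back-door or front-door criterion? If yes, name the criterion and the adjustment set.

P(J|do(L)): backdoor, adjust for {D, E}.

desc(L)\{L}={C,J,V}; candidates ⊆ {D,E}.
size 0: {}; under {} L still reaches {C,D,E,J,V} ∋ J.
size 1: {D}, {E}; under {D} L still reaches {C,E,J,V} ∋ J.
{D,E}: L⊥J given {D,E} in G with L→· removed — back-door holds.
P(J|do(L)) = Σ_{D,E} P(J|L,D,E)·P(D,E).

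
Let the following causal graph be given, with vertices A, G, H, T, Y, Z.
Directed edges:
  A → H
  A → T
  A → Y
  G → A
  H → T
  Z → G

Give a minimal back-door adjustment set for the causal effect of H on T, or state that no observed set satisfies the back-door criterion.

desc(H)\{H}={T}; candidates ⊆ {A,G,Y,Z}.
size 0: {}; under {} H still reaches {A,G,T,Y,Z} ∋ T.
{A}: H⊥T given {A} in G with H→· removed — back-door holds.

H→T: minimal back-door set {A}.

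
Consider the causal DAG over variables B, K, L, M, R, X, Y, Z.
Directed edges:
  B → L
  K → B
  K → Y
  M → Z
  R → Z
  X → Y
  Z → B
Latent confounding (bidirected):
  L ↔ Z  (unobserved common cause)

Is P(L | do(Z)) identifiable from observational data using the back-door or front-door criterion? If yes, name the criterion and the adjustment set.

P(L|do(Z)): frontdoor, adjust for {B}.

desc(Z)\{Z}={B,L}; candidates ⊆ {K,M,R,X,Y}.
Z↔L: latent back-door arc(s) into Z.
size 0: {}; under {} Z still reaches {L,M,R} ∋ L.
size 1: {K}, {M}, {R} …(+2); under {K} Z still reaches {L,M,R} ∋ L.
size 2: {K,M}, {K,R}, {K,X} …(+7); under {K,M} Z still reaches {L,R} ∋ L.
Z↔L cannot be blocked by any observed set — no back-door set.
{B}: (i) intercepts every directed Z→L path; (ii) no back-door Z→{B}; (iii) {Z} blocks every back-door {B}→L. Front-door holds.
P(L|do(Z)) = Σ_{B} P(B|Z) Σ_{Z'} P(L|B,Z')P(Z').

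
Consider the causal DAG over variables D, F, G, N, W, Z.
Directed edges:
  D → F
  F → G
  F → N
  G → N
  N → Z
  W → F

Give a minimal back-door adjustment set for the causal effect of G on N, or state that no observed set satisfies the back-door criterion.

desc(G)\{G}={N,Z}; candidates ⊆ {D,F,W}.
size 0: {}; under {} G still reaches {D,F,N,W,Z} ∋ N.
{F}: G⊥N given {F} in G with G→· removed — back-door holds.

G→N: minimal back-door set {F}.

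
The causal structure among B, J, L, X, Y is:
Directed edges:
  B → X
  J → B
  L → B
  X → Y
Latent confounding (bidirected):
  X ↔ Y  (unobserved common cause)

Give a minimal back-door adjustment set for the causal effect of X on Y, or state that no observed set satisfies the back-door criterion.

X→Y: no observed back-door set.

desc(X)\{X}={Y}; candidates ⊆ {B,J,L}.
X↔Y: latent back-door arc(s) into X.
size 0: {}; under {} X still reaches {B,J,L,Y} ∋ Y.
size 1: {B}, {J}, {L}; under {B} X still reaches {Y} ∋ Y.
size 2: {B,J}, {B,L}, {J,L}; under {B,J} X still reaches {Y} ∋ Y.
X↔Y cannot be blocked by any observed set — no back-door set.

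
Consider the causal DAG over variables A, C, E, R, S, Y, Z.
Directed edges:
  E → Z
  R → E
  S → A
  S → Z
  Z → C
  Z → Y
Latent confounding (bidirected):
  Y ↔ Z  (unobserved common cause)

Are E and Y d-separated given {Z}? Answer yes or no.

No — E and Y are d-connected given {Z}.

Bayes-Ball from E | {Z} reaches {A,R,S,Y}.
Y ∈ reach(E|{Z}) ⇒ E ⊥̸ Y | {Z}.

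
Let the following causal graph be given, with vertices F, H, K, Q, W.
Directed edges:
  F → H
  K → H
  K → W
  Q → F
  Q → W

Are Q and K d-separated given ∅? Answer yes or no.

Yes — Q ⊥ K | ∅.

Bayes-Ball from Q | ∅ reaches {F,H,W}.
K ∉ reach(Q|∅) ⇒ Q ⊥ K | ∅.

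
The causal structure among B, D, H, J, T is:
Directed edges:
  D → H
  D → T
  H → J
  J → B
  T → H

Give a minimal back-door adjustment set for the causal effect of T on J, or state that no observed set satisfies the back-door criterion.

desc(T)\{T}={B,H,J}; candidates ⊆ {D}.
size 0: {}; under {} T still reaches {B,D,H,J} ∋ J.
{D}: T⊥J given {D} in G with T→· removed — back-door holds.

T→J: minimal back-door set {D}.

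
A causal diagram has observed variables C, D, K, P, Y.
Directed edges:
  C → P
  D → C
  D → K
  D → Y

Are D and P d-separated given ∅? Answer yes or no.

No — D and P are d-connected given ∅.

Bayes-Ball from D | ∅ reaches {C,K,P,Y}.
P ∈ reach(D|∅) ⇒ D ⊥̸ P | ∅.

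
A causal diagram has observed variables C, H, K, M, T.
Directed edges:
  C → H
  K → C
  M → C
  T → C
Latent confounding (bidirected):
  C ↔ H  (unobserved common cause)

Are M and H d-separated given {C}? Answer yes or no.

Bayes-Ball from M | {C} reaches {H,K,T}.
H ∈ reach(M|{C}) ⇒ M ⊥̸ H | {C}.

No — M and H are d-connected given {C}.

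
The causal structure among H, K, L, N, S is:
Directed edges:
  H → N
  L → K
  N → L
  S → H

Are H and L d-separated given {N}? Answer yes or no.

Bayes-Ball from H | {N} reaches {S}.
L ∉ reach(H|{N}) ⇒ H ⊥ L | {N}.

Yes — H ⊥ L | {N}.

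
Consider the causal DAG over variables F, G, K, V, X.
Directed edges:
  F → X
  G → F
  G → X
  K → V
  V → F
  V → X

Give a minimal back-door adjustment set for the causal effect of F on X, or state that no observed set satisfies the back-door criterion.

desc(F)\{F}={X}; candidates ⊆ {G,K,V}.
size 0: {}; under {} F still reaches {G,K,V,X} ∋ X.
size 1: {G}, {K}, {V}; under {G} F still reaches {K,V,X} ∋ X.
{G,V}: F⊥X given {G,V} in G with F→· removed — back-door holds.

F→X: minimal back-door set {G, V}.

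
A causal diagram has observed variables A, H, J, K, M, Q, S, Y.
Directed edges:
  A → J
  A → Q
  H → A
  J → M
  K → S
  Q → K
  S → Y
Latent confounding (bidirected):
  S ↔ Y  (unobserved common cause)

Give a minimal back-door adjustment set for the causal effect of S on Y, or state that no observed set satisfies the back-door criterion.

S→Y: no observed back-door set.

desc(S)\{S}={Y}; candidates ⊆ {A,H,J,K,M,Q}.
S↔Y: latent back-door arc(s) into S.
size 0: {}; under {} S still reaches {A,H,J,K,M,Q,Y} ∋ Y.
size 1: {A}, {H}, {J} …(+3); under {A} S still reaches {K,Q,Y} ∋ Y.
size 2: {A,H}, {A,J}, {A,K} …(+12); under {A,H} S still reaches {K,Q,Y} ∋ Y.
S↔Y cannot be blocked by any observed set — no back-door set.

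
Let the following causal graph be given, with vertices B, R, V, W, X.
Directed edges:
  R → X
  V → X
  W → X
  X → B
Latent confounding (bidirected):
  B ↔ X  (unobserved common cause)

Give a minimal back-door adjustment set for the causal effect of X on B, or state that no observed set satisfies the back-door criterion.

desc(X)\{X}={B}; candidates ⊆ {R,V,W}.
X↔B: latent back-door arc(s) into X.
size 0: {}; under {} X still reaches {B,R,V,W} ∋ B.
size 1: {R}, {V}, {W}; under {R} X still reaches {B,V,W} ∋ B.
size 2: {R,V}, {R,W}, {V,W}; under {R,V} X still reaches {B,W} ∋ B.
X↔B cannot be blocked by any observed set — no back-door set.

X→B: no observed back-door set.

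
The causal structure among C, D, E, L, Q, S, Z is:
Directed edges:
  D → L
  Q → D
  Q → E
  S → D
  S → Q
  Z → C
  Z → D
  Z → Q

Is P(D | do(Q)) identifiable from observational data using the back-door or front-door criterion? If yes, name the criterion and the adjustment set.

desc(Q)\{Q}={D,E,L}; candidates ⊆ {C,S,Z}.
size 0: {}; under {} Q still reaches {C,D,L,S,Z} ∋ D.
size 1: {C}, {S}, {Z}; under {C} Q still reaches {D,L,S,Z} ∋ D.
{S,Z}: Q⊥D given {S,Z} in G with Q→· removed — back-door holds.
P(D|do(Q)) = Σ_{S,Z} P(D|Q,S,Z)·P(S,Z).

P(D|do(Q)): backdoor, adjust for {S, Z}.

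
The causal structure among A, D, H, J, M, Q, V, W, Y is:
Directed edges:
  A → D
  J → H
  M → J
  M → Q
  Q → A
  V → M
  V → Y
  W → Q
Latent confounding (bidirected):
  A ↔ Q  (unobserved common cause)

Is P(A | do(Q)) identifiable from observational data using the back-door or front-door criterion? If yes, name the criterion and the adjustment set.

desc(Q)\{Q}={A,D}; candidates ⊆ {H,J,M,V,W,Y}.
Q↔A: latent back-door arc(s) into Q.
size 0: {}; under {} Q still reaches {A,D,H,J,M,V,W,Y} ∋ A.
size 1: {H}, {J}, {M} …(+3); under {H} Q still reaches {A,D,J,M,V,W,Y} ∋ A.
size 2: {H,J}, {H,M}, {H,V} …(+12); under {H,J} Q still reaches {A,D,M,V,W,Y} ∋ A.
Q↔A cannot be blocked by any observed set — no back-door set.
No mediator lies on a directed Q→…→A path.
Neither criterion identifies P(A|do(Q)) in this graph.

P(A|do(Q)): not identifiable (no BD/FD set).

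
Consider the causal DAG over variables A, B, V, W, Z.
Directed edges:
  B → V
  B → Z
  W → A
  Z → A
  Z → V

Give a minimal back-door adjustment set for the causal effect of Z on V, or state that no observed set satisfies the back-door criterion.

Z→V: minimal back-door set {B}.

desc(Z)\{Z}={A,V}; candidates ⊆ {B,W}.
size 0: {}; under {} Z still reaches {B,V} ∋ V.
{B}: Z⊥V given {B} in G with Z→· removed — back-door holds.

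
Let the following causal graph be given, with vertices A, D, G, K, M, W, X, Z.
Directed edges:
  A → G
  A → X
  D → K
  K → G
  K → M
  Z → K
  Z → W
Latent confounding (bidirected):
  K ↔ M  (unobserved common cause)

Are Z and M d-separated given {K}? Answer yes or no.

Bayes-Ball from Z | {K} reaches {D,M,W}.
M ∈ reach(Z|{K}) ⇒ Z ⊥̸ M | {K}.

No — Z and M are d-connected given {K}.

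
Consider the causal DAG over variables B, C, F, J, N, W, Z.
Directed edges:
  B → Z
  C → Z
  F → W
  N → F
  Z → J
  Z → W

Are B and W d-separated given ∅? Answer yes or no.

Bayes-Ball from B | ∅ reaches {J,W,Z}.
W ∈ reach(B|∅) ⇒ B ⊥̸ W | ∅.

No — B and W are d-connected given ∅.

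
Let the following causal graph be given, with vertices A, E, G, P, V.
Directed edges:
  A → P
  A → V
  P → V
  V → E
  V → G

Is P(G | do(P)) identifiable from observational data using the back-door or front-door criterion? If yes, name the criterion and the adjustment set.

desc(P)\{P}={E,G,V}; candidates ⊆ {A}.
size 0: {}; under {} P still reaches {A,E,G,V} ∋ G.
{A}: P⊥G given {A} in G with P→· removed — back-door holds.
P(G|do(P)) = Σ_{A} P(G|P,A)·P(A).

P(G|do(P)): backdoor, adjust for {A}.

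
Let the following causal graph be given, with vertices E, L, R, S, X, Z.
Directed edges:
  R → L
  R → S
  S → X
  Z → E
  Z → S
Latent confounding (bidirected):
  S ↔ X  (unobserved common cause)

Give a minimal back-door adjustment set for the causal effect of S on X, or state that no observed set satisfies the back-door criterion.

S→X: no observed back-door set.

desc(S)\{S}={X}; candidates ⊆ {E,L,R,Z}.
S↔X: latent back-door arc(s) into S.
size 0: {}; under {} S still reaches {E,L,R,X,Z} ∋ X.
size 1: {E}, {L}, {R} …(+1); under {E} S still reaches {L,R,X,Z} ∋ X.
size 2: {E,L}, {E,R}, {E,Z} …(+3); under {E,L} S still reaches {R,X,Z} ∋ X.
S↔X cannot be blocked by any observed set — no back-door set.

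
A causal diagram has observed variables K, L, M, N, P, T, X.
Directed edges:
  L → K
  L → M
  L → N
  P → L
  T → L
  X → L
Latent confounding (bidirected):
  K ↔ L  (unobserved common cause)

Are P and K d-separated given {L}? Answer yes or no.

No — P and K are d-connected given {L}.

Bayes-Ball from P | {L} reaches {K,T,X}.
K ∈ reach(P|{L}) ⇒ P ⊥̸ K | {L}.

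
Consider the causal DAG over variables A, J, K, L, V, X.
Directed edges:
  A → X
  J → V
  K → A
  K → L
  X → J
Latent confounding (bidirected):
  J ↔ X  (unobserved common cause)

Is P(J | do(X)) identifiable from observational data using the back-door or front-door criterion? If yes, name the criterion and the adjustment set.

desc(X)\{X}={J,V}; candidates ⊆ {A,K,L}.
X↔J: latent back-door arc(s) into X.
size 0: {}; under {} X still reaches {A,J,K,L,V} ∋ J.
size 1: {A}, {K}, {L}; under {A} X still reaches {J,V} ∋ J.
size 2: {A,K}, {A,L}, {K,L}; under {A,K} X still reaches {J,V} ∋ J.
X↔J cannot be blocked by any observed set — no back-door set.
No mediator lies on a directed X→…→J path.
Neither criterion identifies P(J|do(X)) in this graph.

P(J|do(X)): not identifiable (no BD/FD set).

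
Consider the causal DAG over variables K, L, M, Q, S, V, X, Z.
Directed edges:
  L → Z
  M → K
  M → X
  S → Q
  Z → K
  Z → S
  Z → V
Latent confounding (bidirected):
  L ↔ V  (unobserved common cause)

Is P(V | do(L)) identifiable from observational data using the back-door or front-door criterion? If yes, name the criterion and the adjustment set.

desc(L)\{L}={K,Q,S,V,Z}; candidates ⊆ {M,X}.
L↔V: latent back-door arc(s) into L.
size 0: {}; under {} L still reaches {V} ∋ V.
size 1: {M}, {X}; under {M} L still reaches {V} ∋ V.
size 2: {M,X}; under {M,X} L still reaches {V} ∋ V.
L↔V cannot be blocked by any observed set — no back-door set.
{Z}: (i) intercepts every directed L→V path; (ii) no back-door L→{Z}; (iii) {L} blocks every back-door {Z}→V. Front-door holds.
P(V|do(L)) = Σ_{Z} P(Z|L) Σ_{L'} P(V|Z,L')P(L').

P(V|do(L)): frontdoor, adjust for {Z}.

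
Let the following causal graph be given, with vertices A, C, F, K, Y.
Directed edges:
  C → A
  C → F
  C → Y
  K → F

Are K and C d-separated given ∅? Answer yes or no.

Yes — K ⊥ C | ∅.

Bayes-Ball from K | ∅ reaches {F}.
C ∉ reach(K|∅) ⇒ K ⊥ C | ∅.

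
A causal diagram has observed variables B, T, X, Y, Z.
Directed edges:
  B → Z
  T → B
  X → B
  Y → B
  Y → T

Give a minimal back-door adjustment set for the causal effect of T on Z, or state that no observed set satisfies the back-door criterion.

T→Z: minimal back-door set {Y}.

desc(T)\{T}={B,Z}; candidates ⊆ {X,Y}.
size 0: {}; under {} T still reaches {B,Y,Z} ∋ Z.
{Y}: T⊥Z given {Y} in G with T→· removed — back-door holds.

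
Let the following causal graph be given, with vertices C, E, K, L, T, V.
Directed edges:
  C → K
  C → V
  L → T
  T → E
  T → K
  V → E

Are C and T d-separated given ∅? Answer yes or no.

Yes — C ⊥ T | ∅.

Bayes-Ball from C | ∅ reaches {E,K,V}.
T ∉ reach(C|∅) ⇒ C ⊥ T | ∅.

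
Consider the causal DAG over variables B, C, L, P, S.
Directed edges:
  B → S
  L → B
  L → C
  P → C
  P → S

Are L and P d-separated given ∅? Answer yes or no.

Bayes-Ball from L | ∅ reaches {B,C,S}.
P ∉ reach(L|∅) ⇒ L ⊥ P | ∅.

Yes — L ⊥ P | ∅.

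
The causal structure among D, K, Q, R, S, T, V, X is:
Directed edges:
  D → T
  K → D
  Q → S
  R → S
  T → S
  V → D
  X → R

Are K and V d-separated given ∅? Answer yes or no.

Bayes-Ball from K | ∅ reaches {D,S,T}.
V ∉ reach(K|∅) ⇒ K ⊥ V | ∅.

Yes — K ⊥ V | ∅.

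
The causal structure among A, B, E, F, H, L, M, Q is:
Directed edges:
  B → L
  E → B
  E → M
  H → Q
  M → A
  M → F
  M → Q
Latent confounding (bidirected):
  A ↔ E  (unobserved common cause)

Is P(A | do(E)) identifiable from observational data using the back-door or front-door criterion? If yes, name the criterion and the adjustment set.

desc(E)\{E}={A,B,F,L,M,Q}; candidates ⊆ {H}.
E↔A: latent back-door arc(s) into E.
size 0: {}; under {} E still reaches {A} ∋ A.
size 1: {H}; under {H} E still reaches {A} ∋ A.
E↔A cannot be blocked by any observed set — no back-door set.
{M}: (i) intercepts every directed E→A path; (ii) no back-door E→{M}; (iii) {E} blocks every back-door {M}→A. Front-door holds.
P(A|do(E)) = Σ_{M} P(M|E) Σ_{E'} P(A|M,E')P(E').

P(A|do(E)): frontdoor, adjust for {M}.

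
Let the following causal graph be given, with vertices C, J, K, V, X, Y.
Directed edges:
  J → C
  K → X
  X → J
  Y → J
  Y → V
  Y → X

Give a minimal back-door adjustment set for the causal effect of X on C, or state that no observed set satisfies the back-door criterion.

X→C: minimal back-door set {Y}.

desc(X)\{X}={C,J}; candidates ⊆ {K,V,Y}.
size 0: {}; under {} X still reaches {C,J,K,V,Y} ∋ C.
{Y}: X⊥C given {Y} in G with X→· removed — back-door holds.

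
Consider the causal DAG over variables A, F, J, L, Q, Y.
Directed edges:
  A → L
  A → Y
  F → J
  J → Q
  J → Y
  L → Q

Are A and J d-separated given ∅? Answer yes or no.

Yes — A ⊥ J | ∅.

Bayes-Ball from A | ∅ reaches {L,Q,Y}.
J ∉ reach(A|∅) ⇒ A ⊥ J | ∅.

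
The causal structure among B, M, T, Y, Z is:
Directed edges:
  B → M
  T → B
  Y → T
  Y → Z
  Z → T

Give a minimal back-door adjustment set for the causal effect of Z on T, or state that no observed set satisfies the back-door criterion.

Z→T: minimal back-door set {Y}.

desc(Z)\{Z}={B,M,T}; candidates ⊆ {Y}.
size 0: {}; under {} Z still reaches {B,M,T,Y} ∋ T.
{Y}: Z⊥T given {Y} in G with Z→· removed — back-door holds.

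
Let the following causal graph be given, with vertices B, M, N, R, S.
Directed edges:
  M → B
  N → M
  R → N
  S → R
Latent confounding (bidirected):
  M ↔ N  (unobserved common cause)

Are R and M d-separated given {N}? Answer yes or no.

Bayes-Ball from R | {N} reaches {B,M,S}.
M ∈ reach(R|{N}) ⇒ R ⊥̸ M | {N}.

No — R and M are d-connected given {N}.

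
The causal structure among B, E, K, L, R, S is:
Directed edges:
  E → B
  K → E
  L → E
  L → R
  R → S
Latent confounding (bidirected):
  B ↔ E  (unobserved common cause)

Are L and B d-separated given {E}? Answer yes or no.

Bayes-Ball from L | {E} reaches {B,K,R,S}.
B ∈ reach(L|{E}) ⇒ L ⊥̸ B | {E}.

No — L and B are d-connected given {E}.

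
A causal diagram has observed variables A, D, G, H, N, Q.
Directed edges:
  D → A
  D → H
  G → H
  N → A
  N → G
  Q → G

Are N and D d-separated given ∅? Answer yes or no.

Bayes-Ball from N | ∅ reaches {A,G,H}.
D ∉ reach(N|∅) ⇒ N ⊥ D | ∅.

Yes — N ⊥ D | ∅.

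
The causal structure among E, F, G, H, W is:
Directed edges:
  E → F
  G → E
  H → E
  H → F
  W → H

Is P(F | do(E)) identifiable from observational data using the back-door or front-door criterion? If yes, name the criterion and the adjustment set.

desc(E)\{E}={F}; candidates ⊆ {G,H,W}.
size 0: {}; under {} E still reaches {F,G,H,W} ∋ F.
{H}: E⊥F given {H} in G with E→· removed — back-door holds.
P(F|do(E)) = Σ_{H} P(F|E,H)·P(H).

P(F|do(E)): backdoor, adjust for {H}.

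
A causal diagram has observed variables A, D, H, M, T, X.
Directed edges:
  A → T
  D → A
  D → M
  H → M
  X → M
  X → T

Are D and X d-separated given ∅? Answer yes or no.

Yes — D ⊥ X | ∅.

Bayes-Ball from D | ∅ reaches {A,M,T}.
X ∉ reach(D|∅) ⇒ D ⊥ X | ∅.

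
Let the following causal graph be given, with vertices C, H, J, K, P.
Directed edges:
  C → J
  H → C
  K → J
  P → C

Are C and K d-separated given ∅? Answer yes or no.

Yes — C ⊥ K | ∅.

Bayes-Ball from C | ∅ reaches {H,J,P}.
K ∉ reach(C|∅) ⇒ C ⊥ K | ∅.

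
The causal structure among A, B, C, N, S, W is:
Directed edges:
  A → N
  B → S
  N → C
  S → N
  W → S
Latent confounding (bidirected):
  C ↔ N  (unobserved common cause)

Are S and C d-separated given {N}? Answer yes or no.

Bayes-Ball from S | {N} reaches {A,B,C,W}.
C ∈ reach(S|{N}) ⇒ S ⊥̸ C | {N}.

No — S and C are d-connected given {N}.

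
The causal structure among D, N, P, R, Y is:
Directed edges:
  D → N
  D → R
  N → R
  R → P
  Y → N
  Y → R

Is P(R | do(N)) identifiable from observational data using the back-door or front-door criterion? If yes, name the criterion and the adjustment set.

desc(N)\{N}={P,R}; candidates ⊆ {D,Y}.
size 0: {}; under {} N still reaches {D,P,R,Y} ∋ R.
size 1: {D}, {Y}; under {D} N still reaches {P,R,Y} ∋ R.
{D,Y}: N⊥R given {D,Y} in G with N→· removed — back-door holds.
P(R|do(N)) = Σ_{D,Y} P(R|N,D,Y)·P(D,Y).

P(R|do(N)): backdoor, adjust for {D, Y}.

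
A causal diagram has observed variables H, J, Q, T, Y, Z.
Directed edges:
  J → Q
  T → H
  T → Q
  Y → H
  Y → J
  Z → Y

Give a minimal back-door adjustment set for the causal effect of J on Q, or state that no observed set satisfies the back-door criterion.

desc(J)\{J}={Q}; candidates ⊆ {H,T,Y,Z}.
∅: J⊥Q given ∅ in G with J→· removed — back-door holds.

J→Q: minimal back-door set ∅.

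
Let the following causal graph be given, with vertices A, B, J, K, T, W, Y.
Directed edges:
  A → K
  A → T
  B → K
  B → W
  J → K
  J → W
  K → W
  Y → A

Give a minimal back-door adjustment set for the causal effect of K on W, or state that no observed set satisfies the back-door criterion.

desc(K)\{K}={W}; candidates ⊆ {A,B,J,T,Y}.
size 0: {}; under {} K still reaches {A,B,J,T,W,Y} ∋ W.
size 1: {A}, {B}, {J} …(+2); under {A} K still reaches {B,J,W} ∋ W.
{B,J}: K⊥W given {B,J} in G with K→· removed — back-door holds.

K→W: minimal back-door set {B, J}.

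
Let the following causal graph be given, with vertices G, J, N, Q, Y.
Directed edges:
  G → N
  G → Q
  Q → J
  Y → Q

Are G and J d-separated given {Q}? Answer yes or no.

Yes — G ⊥ J | {Q}.

Bayes-Ball from G | {Q} reaches {N,Y}.
J ∉ reach(G|{Q}) ⇒ G ⊥ J | {Q}.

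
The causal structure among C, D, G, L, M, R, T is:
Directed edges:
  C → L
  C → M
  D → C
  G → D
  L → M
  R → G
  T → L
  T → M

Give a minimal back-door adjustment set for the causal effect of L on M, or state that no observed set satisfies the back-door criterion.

L→M: minimal back-door set {C, T}.

desc(L)\{L}={M}; candidates ⊆ {C,D,G,R,T}.
size 0: {}; under {} L still reaches {C,D,G,M,R,T} ∋ M.
size 1: {C}, {D}, {G} …(+2); under {C} L still reaches {M,T} ∋ M.
{C,T}: L⊥M given {C,T} in G with L→· removed — back-door holds.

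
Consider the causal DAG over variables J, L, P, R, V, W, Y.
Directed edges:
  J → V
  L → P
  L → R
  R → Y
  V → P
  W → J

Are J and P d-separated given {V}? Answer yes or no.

Yes — J ⊥ P | {V}.

Bayes-Ball from J | {V} reaches {W}.
P ∉ reach(J|{V}) ⇒ J ⊥ P | {V}.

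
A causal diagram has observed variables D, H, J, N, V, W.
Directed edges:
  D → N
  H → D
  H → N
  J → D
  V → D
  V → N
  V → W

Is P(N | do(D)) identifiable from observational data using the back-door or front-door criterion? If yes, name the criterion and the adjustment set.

P(N|do(D)): backdoor, adjust for {H, V}.

desc(D)\{D}={N}; candidates ⊆ {H,J,V,W}.
size 0: {}; under {} D still reaches {H,J,N,V,W} ∋ N.
size 1: {H}, {J}, {V} …(+1); under {H} D still reaches {J,N,V,W} ∋ N.
{H,V}: D⊥N given {H,V} in G with D→· removed — back-door holds.
P(N|do(D)) = Σ_{H,V} P(N|D,H,V)·P(H,V).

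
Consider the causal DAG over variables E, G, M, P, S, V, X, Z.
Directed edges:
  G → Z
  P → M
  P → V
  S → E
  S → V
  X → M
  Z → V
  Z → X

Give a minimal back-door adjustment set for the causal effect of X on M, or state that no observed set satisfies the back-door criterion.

desc(X)\{X}={M}; candidates ⊆ {E,G,P,S,V,Z}.
∅: X⊥M given ∅ in G with X→· removed — back-door holds.

X→M: minimal back-door set ∅.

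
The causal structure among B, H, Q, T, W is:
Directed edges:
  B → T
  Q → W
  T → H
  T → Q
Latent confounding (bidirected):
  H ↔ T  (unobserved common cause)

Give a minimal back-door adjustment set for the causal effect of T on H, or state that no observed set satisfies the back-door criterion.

T→H: no observed back-door set.

desc(T)\{T}={H,Q,W}; candidates ⊆ {B}.
T↔H: latent back-door arc(s) into T.
size 0: {}; under {} T still reaches {B,H} ∋ H.
size 1: {B}; under {B} T still reaches {H} ∋ H.
T↔H cannot be blocked by any observed set — no back-door set.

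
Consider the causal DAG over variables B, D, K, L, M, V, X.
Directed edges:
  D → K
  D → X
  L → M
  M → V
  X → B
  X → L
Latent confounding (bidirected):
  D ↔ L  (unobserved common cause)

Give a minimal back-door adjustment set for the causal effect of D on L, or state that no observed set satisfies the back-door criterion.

desc(D)\{D}={B,K,L,M,V,X}; candidates ⊆ {—}.
D↔L: latent back-door arc(s) into D.
size 0: {}; under {} D still reaches {L,M,V} ∋ L.
D↔L cannot be blocked by any observed set — no back-door set.

D→L: no observed back-door set.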